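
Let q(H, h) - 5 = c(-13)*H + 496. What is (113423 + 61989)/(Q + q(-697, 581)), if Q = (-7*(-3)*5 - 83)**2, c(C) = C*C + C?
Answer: -175412/107747 ≈ -1.6280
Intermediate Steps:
c(C) = C + C**2 (c(C) = C**2 + C = C + C**2)
q(H, h) = 501 + 156*H (q(H, h) = 5 + ((-13*(1 - 13))*H + 496) = 5 + ((-13*(-12))*H + 496) = 5 + (156*H + 496) = 5 + (496 + 156*H) = 501 + 156*H)
Q = 484 (Q = (21*5 - 83)**2 = (105 - 83)**2 = 22**2 = 484)
(113423 + 61989)/(Q + q(-697, 581)) = (113423 + 61989)/(484 + (501 + 156*(-697))) = 175412/(484 + (501 - 108732)) = 175412/(484 - 108231) = 175412/(-107747) = 175412*(-1/107747) = -175412/107747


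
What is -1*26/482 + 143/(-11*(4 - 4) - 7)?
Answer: -34554/1687 ≈ -20.483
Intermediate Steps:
-1*26/482 + 143/(-11*(4 - 4) - 7) = -26*1/482 + 143/(-11*0 - 7) = -13/241 + 143/(0 - 7) = -13/241 + 143/(-7) = -13/241 + 143*(-⅐) = -13/241 - 143/7 = -34554/1687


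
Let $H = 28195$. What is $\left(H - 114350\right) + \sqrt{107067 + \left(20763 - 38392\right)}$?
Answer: $-86155 + \sqrt{89438} \approx -85856.0$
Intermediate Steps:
$\left(H - 114350\right) + \sqrt{107067 + \left(20763 - 38392\right)} = \left(28195 - 114350\right) + \sqrt{107067 + \left(20763 - 38392\right)} = -86155 + \sqrt{107067 + \left(20763 - 38392\right)} = -86155 + \sqrt{107067 - 17629} = -86155 + \sqrt{89438}$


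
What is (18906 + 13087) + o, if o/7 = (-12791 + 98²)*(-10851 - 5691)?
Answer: 369067471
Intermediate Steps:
o = 369035478 (o = 7*((-12791 + 98²)*(-10851 - 5691)) = 7*((-12791 + 9604)*(-16542)) = 7*(-3187*(-16542)) = 7*52719354 = 369035478)
(18906 + 13087) + o = (18906 + 13087) + 369035478 = 31993 + 369035478 = 369067471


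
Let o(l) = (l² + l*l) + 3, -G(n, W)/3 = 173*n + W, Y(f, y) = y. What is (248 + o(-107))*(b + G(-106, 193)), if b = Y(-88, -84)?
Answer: 1258171299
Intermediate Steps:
G(n, W) = -519*n - 3*W (G(n, W) = -3*(173*n + W) = -3*(W + 173*n) = -519*n - 3*W)
o(l) = 3 + 2*l² (o(l) = (l² + l²) + 3 = 2*l² + 3 = 3 + 2*l²)
b = -84
(248 + o(-107))*(b + G(-106, 193)) = (248 + (3 + 2*(-107)²))*(-84 + (-519*(-106) - 3*193)) = (248 + (3 + 2*11449))*(-84 + (55014 - 579)) = (248 + (3 + 22898))*(-84 + 54435) = (248 + 22901)*54351 = 23149*54351 = 1258171299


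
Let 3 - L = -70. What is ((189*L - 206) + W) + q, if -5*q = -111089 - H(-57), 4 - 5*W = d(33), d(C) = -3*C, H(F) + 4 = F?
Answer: 179086/5 ≈ 35817.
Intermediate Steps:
L = 73 (L = 3 - 1*(-70) = 3 + 70 = 73)
H(F) = -4 + F
W = 103/5 (W = ⅘ - (-3)*33/5 = ⅘ - ⅕*(-99) = ⅘ + 99/5 = 103/5 ≈ 20.600)
q = 111028/5 (q = -(-111089 - (-4 - 57))/5 = -(-111089 - 1*(-61))/5 = -(-111089 + 61)/5 = -⅕*(-111028) = 111028/5 ≈ 22206.)
((189*L - 206) + W) + q = ((189*73 - 206) + 103/5) + 111028/5 = ((13797 - 206) + 103/5) + 111028/5 = (13591 + 103/5) + 111028/5 = 68058/5 + 111028/5 = 179086/5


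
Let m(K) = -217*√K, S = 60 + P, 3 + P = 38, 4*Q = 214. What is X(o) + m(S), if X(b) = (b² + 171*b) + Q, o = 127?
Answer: 75799/2 - 217*√95 ≈ 35784.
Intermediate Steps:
Q = 107/2 (Q = (¼)*214 = 107/2 ≈ 53.500)
P = 35 (P = -3 + 38 = 35)
X(b) = 107/2 + b² + 171*b (X(b) = (b² + 171*b) + 107/2 = 107/2 + b² + 171*b)
S = 95 (S = 60 + 35 = 95)
X(o) + m(S) = (107/2 + 127² + 171*127) - 217*√95 = (107/2 + 16129 + 21717) - 217*√95 = 75799/2 - 217*√95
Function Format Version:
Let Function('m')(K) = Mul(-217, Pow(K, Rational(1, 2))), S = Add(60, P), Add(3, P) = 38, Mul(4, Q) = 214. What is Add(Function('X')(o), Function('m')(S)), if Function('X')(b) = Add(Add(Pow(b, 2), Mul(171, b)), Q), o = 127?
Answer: Add(Rational(75799, 2), Mul(-217, Pow(95, Rational(1, 2)))) ≈ 35784.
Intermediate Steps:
Q = Rational(107, 2) (Q = Mul(Rational(1, 4), 214) = Rational(107, 2) ≈ 53.500)
P = 35 (P = Add(-3, 38) = 35)
Function('X')(b) = Add(Rational(107, 2), Pow(b, 2), Mul(171, b)) (Function('X')(b) = Add(Add(Pow(b, 2), Mul(171, b)), Rational(107, 2)) = Add(Rational(107, 2), Pow(b, 2), Mul(171, b)))
S = 95 (S = Add(60, 35) = 95)
Add(Function('X')(o), Function('m')(S)) = Add(Add(Rational(107, 2), Pow(127, 2), Mul(171, 127)), Mul(-217, Pow(95, Rational(1, 2)))) = Add(Add(Rational(107, 2), 16129, 21717), Mul(-217, Pow(95, Rational(1, 2)))) = Add(Rational(75799, 2), Mul(-217, Pow(95, Rational(1, 2))))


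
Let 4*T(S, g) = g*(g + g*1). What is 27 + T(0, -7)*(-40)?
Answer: -953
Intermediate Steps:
T(S, g) = g²/2 (T(S, g) = (g*(g + g*1))/4 = (g*(g + g))/4 = (g*(2*g))/4 = (2*g²)/4 = g²/2)
27 + T(0, -7)*(-40) = 27 + ((½)*(-7)²)*(-40) = 27 + ((½)*49)*(-40) = 27 + (49/2)*(-40) = 27 - 980 = -953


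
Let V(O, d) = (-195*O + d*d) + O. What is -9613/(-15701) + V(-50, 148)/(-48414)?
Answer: -15405311/380074107 ≈ -0.040532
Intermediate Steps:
V(O, d) = d² - 194*O (V(O, d) = (-195*O + d²) + O = (d² - 195*O) + O = d² - 194*O)
-9613/(-15701) + V(-50, 148)/(-48414) = -9613/(-15701) + (148² - 194*(-50))/(-48414) = -9613*(-1/15701) + (21904 + 9700)*(-1/48414) = 9613/15701 + 31604*(-1/48414) = 9613/15701 - 15802/24207 = -15405311/380074107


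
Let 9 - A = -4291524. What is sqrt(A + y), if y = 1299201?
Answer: sqrt(5590734) ≈ 2364.5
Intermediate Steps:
A = 4291533 (A = 9 - 1*(-4291524) = 9 + 4291524 = 4291533)
sqrt(A + y) = sqrt(4291533 + 1299201) = sqrt(5590734)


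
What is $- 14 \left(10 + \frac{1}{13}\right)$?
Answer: $- \frac{1834}{13} \approx -141.08$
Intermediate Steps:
$- 14 \left(10 + \frac{1}{13}\right) = \left(-14\right) \frac{131}{13} = - \frac{1834}{13}$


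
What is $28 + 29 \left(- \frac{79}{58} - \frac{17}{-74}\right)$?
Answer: $- \frac{179}{37} \approx -4.8378$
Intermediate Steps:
$28 + 29 \left(- \frac{79}{58} - \frac{17}{-74}\right) = 28 + 29 \left(\left(-79\right) \frac{1}{58} - - \frac{17}{74}\right) = 28 + 29 \left(- \frac{79}{58} + \frac{17}{74}\right) = 28 + 29 \left(- \frac{1215}{1073}\right) = 28 - \frac{1215}{37} = - \frac{179}{37}$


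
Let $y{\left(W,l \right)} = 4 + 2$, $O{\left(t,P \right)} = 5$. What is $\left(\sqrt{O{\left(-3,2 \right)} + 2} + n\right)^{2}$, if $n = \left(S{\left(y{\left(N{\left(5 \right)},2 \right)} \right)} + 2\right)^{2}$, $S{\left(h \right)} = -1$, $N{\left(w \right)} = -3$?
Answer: $\left(1 + \sqrt{7}\right)^{2} \approx 13.292$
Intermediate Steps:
$y{\left(W,l \right)} = 6$
$n = 1$ ($n = \left(-1 + 2\right)^{2} = 1^{2} = 1$)
$\left(\sqrt{O{\left(-3,2 \right)} + 2} + n\right)^{2} = \left(\sqrt{5 + 2} + 1\right)^{2} = \left(\sqrt{7} + 1\right)^{2} = \left(1 + \sqrt{7}\right)^{2}$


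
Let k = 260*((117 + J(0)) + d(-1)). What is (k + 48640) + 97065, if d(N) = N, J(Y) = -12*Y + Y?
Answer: 175865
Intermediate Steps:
J(Y) = -11*Y
k = 30160 (k = 260*((117 - 11*0) - 1) = 260*((117 + 0) - 1) = 260*(117 - 1) = 260*116 = 30160)
(k + 48640) + 97065 = (30160 + 48640) + 97065 = 78800 + 97065 = 175865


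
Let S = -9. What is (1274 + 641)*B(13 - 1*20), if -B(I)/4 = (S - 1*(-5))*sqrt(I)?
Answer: 30640*I*sqrt(7) ≈ 81066.0*I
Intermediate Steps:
B(I) = 16*sqrt(I) (B(I) = -4*(-9 - 1*(-5))*sqrt(I) = -4*(-9 + 5)*sqrt(I) = -(-16)*sqrt(I) = 16*sqrt(I))
(1274 + 641)*B(13 - 1*20) = (1274 + 641)*(16*sqrt(13 - 1*20)) = 1915*(16*sqrt(13 - 20)) = 1915*(16*sqrt(-7)) = 1915*(16*(I*sqrt(7))) = 1915*(16*I*sqrt(7)) = 30640*I*sqrt(7)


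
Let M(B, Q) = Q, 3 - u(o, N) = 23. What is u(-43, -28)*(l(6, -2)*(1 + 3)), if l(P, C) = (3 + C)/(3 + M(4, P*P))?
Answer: -80/39 ≈ -2.0513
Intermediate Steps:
u(o, N) = -20 (u(o, N) = 3 - 1*23 = 3 - 23 = -20)
l(P, C) = (3 + C)/(3 + P**2) (l(P, C) = (3 + C)/(3 + P*P) = (3 + C)/(3 + P**2))
u(-43, -28)*(l(6, -2)*(1 + 3)) = -20*(3 - 2)/(3 + 6**2)*(1 + 3) = -20*1/(3 + 36)*4 = -20*1/39*4 = -20*(1/39)*1*4 = -20*4/39 = -80/39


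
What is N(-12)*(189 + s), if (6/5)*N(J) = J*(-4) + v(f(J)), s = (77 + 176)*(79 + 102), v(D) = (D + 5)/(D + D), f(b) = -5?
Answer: 1839280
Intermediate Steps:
v(D) = (5 + D)/(2*D) (v(D) = (5 + D)/((2*D)) = (5 + D)*(1/(2*D)) = (5 + D)/(2*D))
s = 45793 (s = 253*181 = 45793)
N(J) = -10*J/3 (N(J) = 5*(J*(-4) + (½)*(5 - 5)/(-5))/6 = 5*(-4*J + (½)*(-⅕)*0)/6 = 5*(-4*J + 0)/6 = 5*(-4*J)/6 = -10*J/3)
N(-12)*(189 + s) = (-10/3*(-12))*(189 + 45793) = 40*45982 = 1839280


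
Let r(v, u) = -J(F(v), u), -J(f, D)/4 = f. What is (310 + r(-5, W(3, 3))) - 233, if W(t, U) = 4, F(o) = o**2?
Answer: 177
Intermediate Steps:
J(f, D) = -4*f
r(v, u) = 4*v**2 (r(v, u) = -(-4)*v**2 = 4*v**2)
(310 + r(-5, W(3, 3))) - 233 = (310 + 4*(-5)**2) - 233 = (310 + 4*25) - 233 = (310 + 100) - 233 = 410 - 233 = 177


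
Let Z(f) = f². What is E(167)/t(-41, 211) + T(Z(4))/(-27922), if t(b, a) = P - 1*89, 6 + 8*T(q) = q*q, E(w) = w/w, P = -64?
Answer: -130813/17088264 ≈ -0.0076551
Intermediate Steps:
E(w) = 1
T(q) = -¾ + q²/8 (T(q) = -¾ + (q*q)/8 = -¾ + q²/8)
t(b, a) = -153 (t(b, a) = -64 - 1*89 = -64 - 89 = -153)
E(167)/t(-41, 211) + T(Z(4))/(-27922) = 1/(-153) + (-¾ + (4²)²/8)/(-27922) = 1*(-1/153) + (-¾ + (⅛)*16²)*(-1/27922) = -1/153 + (-¾ + (⅛)*256)*(-1/27922) = -1/153 + (-¾ + 32)*(-1/27922) = -1/153 + (125/4)*(-1/27922) = -1/153 - 125/111688 = -130813/17088264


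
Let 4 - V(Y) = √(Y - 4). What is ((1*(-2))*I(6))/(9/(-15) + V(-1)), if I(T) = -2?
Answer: 170/207 + 50*I*√5/207 ≈ 0.82126 + 0.54011*I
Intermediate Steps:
V(Y) = 4 - √(-4 + Y) (V(Y) = 4 - √(Y - 4) = 4 - √(-4 + Y))
((1*(-2))*I(6))/(9/(-15) + V(-1)) = ((1*(-2))*(-2))/(9/(-15) + (4 - √(-4 - 1))) = (-2*(-2))/(9*(-1/15) + (4 - √(-5))) = 4/(-⅗ + (4 - I*√5)) = 4/(17/5 - I*√5)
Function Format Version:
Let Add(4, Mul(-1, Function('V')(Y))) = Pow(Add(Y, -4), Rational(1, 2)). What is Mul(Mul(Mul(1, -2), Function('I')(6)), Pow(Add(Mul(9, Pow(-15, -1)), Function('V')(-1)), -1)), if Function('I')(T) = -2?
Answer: Add(Rational(170, 207), Mul(Rational(50, 207), I, Pow(5, Rational(1, 2)))) ≈ Add(0.82126, Mul(0.54011, I))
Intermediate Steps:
Function('V')(Y) = Add(4, Mul(-1, Pow(Add(-4, Y), Rational(1, 2)))) (Function('V')(Y) = Add(4, Mul(-1, Pow(Add(Y, -4), Rational(1, 2)))) = Add(4, Mul(-1, Pow(Add(-4, Y), Rational(1, 2)))))
Mul(Mul(Mul(1, -2), Function('I')(6)), Pow(Add(Mul(9, Pow(-15, -1)), Function('V')(-1)), -1)) = Mul(Mul(Mul(1, -2), -2), Pow(Add(Mul(9, Pow(-15, -1)), Add(4, Mul(-1, Pow(Add(-4, -1), Rational(1, 2))))), -1)) = Mul(Mul(-2, -2), Pow(Add(Mul(9, Rational(-1, 15)), Add(4, Mul(-1, Pow(-5, Rational(1, 2))))), -1)) = Mul(4, Pow(Add(Rational(-3, 5), Add(4, Mul(-1, Mul(I, Pow(5, Rational(1, 2)))))), -1)) = Mul(4, Pow(Add(Rational(-3, 5), Add(4, Mul(-1, I, Pow(5, Rational(1, 2))))), -1)) = Mul(4, Pow(Add(Rational(17, 5), Mul(-1, I, Pow(5, Rational(1, 2)))), -1))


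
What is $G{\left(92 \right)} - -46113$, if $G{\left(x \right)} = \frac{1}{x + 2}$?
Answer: $\frac{4334623}{94} \approx 46113.0$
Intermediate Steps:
$G{\left(x \right)} = \frac{1}{2 + x}$
$G{\left(92 \right)} - -46113 = \frac{1}{2 + 92} - -46113 = \frac{1}{94} + 46113 = \frac{4334623}{94}$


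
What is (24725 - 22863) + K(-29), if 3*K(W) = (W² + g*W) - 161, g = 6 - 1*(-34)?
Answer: 1702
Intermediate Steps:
g = 40 (g = 6 + 34 = 40)
K(W) = -161/3 + W²/3 + 40*W/3 (K(W) = ((W² + 40*W) - 161)/3 = (-161 + W² + 40*W)/3 = -161/3 + W²/3 + 40*W/3)
(24725 - 22863) + K(-29) = (24725 - 22863) + (-161/3 + (⅓)*(-29)² + (40/3)*(-29)) = 1862 + (-161/3 + (⅓)*841 - 1160/3) = 1862 + (-161/3 + 841/3 - 1160/3) = 1862 - 160 = 1702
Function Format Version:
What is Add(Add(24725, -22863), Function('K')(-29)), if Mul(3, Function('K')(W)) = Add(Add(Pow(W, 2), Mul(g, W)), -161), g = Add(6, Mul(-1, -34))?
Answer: 1702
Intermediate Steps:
g = 40 (g = Add(6, 34) = 40)
Function('K')(W) = Add(Rational(-161, 3), Mul(Rational(1, 3), Pow(W, 2)), Mul(Rational(40, 3), W)) (Function('K')(W) = Mul(Rational(1, 3), Add(Add(Pow(W, 2), Mul(40, W)), -161)) = Mul(Rational(1, 3), Add(-161, Pow(W, 2), Mul(40, W))) = Add(Rational(-161, 3), Mul(Rational(1, 3), Pow(W, 2)), Mul(Rational(40, 3), W)))
Add(Add(24725, -22863), Function('K')(-29)) = Add(Add(24725, -22863), Add(Rational(-161, 3), Mul(Rational(1, 3), Pow(-29, 2)), Mul(Rational(40, 3), -29))) = Add(1862, Add(Rational(-161, 3), Mul(Rational(1, 3), 841), Rational(-1160, 3))) = Add(1862, Add(Rational(-161, 3), Rational(841, 3), Rational(-1160, 3))) = Add(1862, -160) = 1702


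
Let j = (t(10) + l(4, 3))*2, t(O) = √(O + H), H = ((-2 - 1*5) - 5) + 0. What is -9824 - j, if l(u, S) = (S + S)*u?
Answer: -9872 - 2*I*√2 ≈ -9872.0 - 2.8284*I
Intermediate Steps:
H = -12 (H = ((-2 - 5) - 5) + 0 = (-7 - 5) + 0 = -12 + 0 = -12)
l(u, S) = 2*S*u (l(u, S) = (2*S)*u = 2*S*u)
t(O) = √(-12 + O) (t(O) = √(O - 12) = √(-12 + O))
j = 48 + 2*I*√2 (j = (√(-12 + 10) + 2*3*4)*2 = (√(-2) + 24)*2 = (I*√2 + 24)*2 = (24 + I*√2)*2 = 48 + 2*I*√2 ≈ 48.0 + 2.8284*I)
-9824 - j = -9824 - (48 + 2*I*√2) = -9824 + (-48 - 2*I*√2) = -9872 - 2*I*√2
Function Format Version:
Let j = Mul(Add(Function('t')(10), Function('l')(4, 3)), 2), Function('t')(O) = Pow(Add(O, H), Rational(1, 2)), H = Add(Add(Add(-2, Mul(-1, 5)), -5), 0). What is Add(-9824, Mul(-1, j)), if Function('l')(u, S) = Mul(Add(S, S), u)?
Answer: Add(-9872, Mul(-2, I, Pow(2, Rational(1, 2)))) ≈ Add(-9872.0, Mul(-2.8284, I))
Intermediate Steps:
H = -12 (H = Add(Add(Add(-2, -5), -5), 0) = Add(Add(-7, -5), 0) = Add(-12, 0) = -12)
Function('l')(u, S) = Mul(2, S, u) (Function('l')(u, S) = Mul(Mul(2, S), u) = Mul(2, S, u))
Function('t')(O) = Pow(Add(-12, O), Rational(1, 2)) (Function('t')(O) = Pow(Add(O, -12), Rational(1, 2)) = Pow(Add(-12, O), Rational(1, 2)))
j = Add(48, Mul(2, I, Pow(2, Rational(1, 2)))) (j = Mul(Add(Pow(Add(-12, 10), Rational(1, 2)), Mul(2, 3, 4)), 2) = Mul(Add(Pow(-2, Rational(1, 2)), 24), 2) = Mul(Add(Mul(I, Pow(2, Rational(1, 2))), 24), 2) = Mul(Add(24, Mul(I, Pow(2, Rational(1, 2)))), 2) = Add(48, Mul(2, I, Pow(2, Rational(1, 2)))) ≈ Add(48.000, Mul(2.8284, I)))
Add(-9824, Mul(-1, j)) = Add(-9824, Mul(-1, Add(48, Mul(2, I, Pow(2, Rational(1, 2)))))) = Add(-9824, Add(-48, Mul(-2, I, Pow(2, Rational(1, 2))))) = Add(-9872, Mul(-2, I, Pow(2, Rational(1, 2))))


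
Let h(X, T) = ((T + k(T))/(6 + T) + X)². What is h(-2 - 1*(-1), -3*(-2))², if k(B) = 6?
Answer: 0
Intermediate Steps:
h(X, T) = (1 + X)² (h(X, T) = ((T + 6)/(6 + T) + X)² = ((6 + T)/(6 + T) + X)² = (1 + X)²)
h(-2 - 1*(-1), -3*(-2))² = (1 + (-2 - 1*(-1))² + 2*(-2 - 1*(-1)))² = (1 + (-2 + 1)² + 2*(-2 + 1))² = (1 + (-1)² + 2*(-1))² = (1 + 1 - 2)² = 0² = 0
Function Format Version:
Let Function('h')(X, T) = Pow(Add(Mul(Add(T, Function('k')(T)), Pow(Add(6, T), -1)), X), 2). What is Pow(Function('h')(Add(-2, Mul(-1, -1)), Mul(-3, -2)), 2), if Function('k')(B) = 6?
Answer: 0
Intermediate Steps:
Function('h')(X, T) = Pow(Add(1, X), 2) (Function('h')(X, T) = Pow(Add(Mul(Add(T, 6), Pow(Add(6, T), -1)), X), 2) = Pow(Add(Mul(Add(6, T), Pow(Add(6, T), -1)), X), 2) = Pow(Add(1, X), 2))
Pow(Function('h')(Add(-2, Mul(-1, -1)), Mul(-3, -2)), 2) = Pow(Add(1, Pow(Add(-2, Mul(-1, -1)), 2), Mul(2, Add(-2, Mul(-1, -1)))), 2) = Pow(Add(1, Pow(Add(-2, 1), 2), Mul(2, Add(-2, 1))), 2) = Pow(Add(1, Pow(-1, 2), Mul(2, -1)), 2) = Pow(Add(1, 1, -2), 2) = Pow(0, 2) = 0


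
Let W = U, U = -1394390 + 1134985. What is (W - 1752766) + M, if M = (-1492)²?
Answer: 213893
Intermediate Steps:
U = -259405
M = 2226064
W = -259405
(W - 1752766) + M = (-259405 - 1752766) + 2226064 = -2012171 + 2226064 = 213893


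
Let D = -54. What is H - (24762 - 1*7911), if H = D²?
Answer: -13935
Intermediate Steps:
H = 2916 (H = (-54)² = 2916)
H - (24762 - 1*7911) = 2916 - (24762 - 1*7911) = 2916 - (24762 - 7911) = 2916 - 1*16851 = 2916 - 16851 = -13935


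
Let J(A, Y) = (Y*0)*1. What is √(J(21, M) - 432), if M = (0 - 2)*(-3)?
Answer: 12*I*√3 ≈ 20.785*I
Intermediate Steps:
M = 6 (M = -2*(-3) = 6)
J(A, Y) = 0 (J(A, Y) = 0*1 = 0)
√(J(21, M) - 432) = √(0 - 432) = √(-432) = 12*I*√3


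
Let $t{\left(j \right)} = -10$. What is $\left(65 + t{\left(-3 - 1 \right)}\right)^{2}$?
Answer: $3025$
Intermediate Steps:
$\left(65 + t{\left(-3 - 1 \right)}\right)^{2} = \left(65 - 10\right)^{2} = 55^{2} = 3025$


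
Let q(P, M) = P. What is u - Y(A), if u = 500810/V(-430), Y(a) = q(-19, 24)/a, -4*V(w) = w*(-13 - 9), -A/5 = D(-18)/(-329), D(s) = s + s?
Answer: -20985883/85140 ≈ -246.49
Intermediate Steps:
D(s) = 2*s
A = -180/329 (A = -5*2*(-18)/(-329) = -(-180)*(-1)/329 = -5*36/329 = -180/329 ≈ -0.54711)
V(w) = 11*w/2 (V(w) = -w*(-13 - 9)/4 = -w*(-22)/4 = -(-11)*w/2 = 11*w/2)
Y(a) = -19/a
u = -100162/473 (u = 500810/(((11/2)*(-430))) = 500810/(-2365) = 500810*(-1/2365) = -100162/473 ≈ -211.76)
u - Y(A) = -100162/473 - (-19)/(-180/329) = -100162/473 - (-19)*(-329)/180 = -100162/473 - 1*6251/180 = -100162/473 - 6251/180 = -20985883/85140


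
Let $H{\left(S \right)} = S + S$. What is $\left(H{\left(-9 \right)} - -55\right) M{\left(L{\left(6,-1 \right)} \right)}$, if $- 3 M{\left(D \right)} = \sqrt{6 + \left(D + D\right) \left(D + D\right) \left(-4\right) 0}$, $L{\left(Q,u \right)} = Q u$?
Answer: $- \frac{37 \sqrt{6}}{3} \approx -30.21$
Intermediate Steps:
$H{\left(S \right)} = 2 S$
$M{\left(D \right)} = - \frac{\sqrt{6}}{3}$ ($M{\left(D \right)} = - \frac{\sqrt{6 + \left(D + D\right) \left(D + D\right) \left(-4\right) 0}}{3} = - \frac{\sqrt{6 + 2 D 2 D \left(-4\right) 0}}{3} = - \frac{\sqrt{6 + 4 D^{2} \left(-4\right) 0}}{3} = - \frac{\sqrt{6 + - 16 D^{2} \cdot 0}}{3} = - \frac{\sqrt{6 + 0}}{3} = - \frac{\sqrt{6}}{3}$)
$\left(H{\left(-9 \right)} - -55\right) M{\left(L{\left(6,-1 \right)} \right)} = \left(2 \left(-9\right) - -55\right) \left(- \frac{\sqrt{6}}{3}\right) = \left(-18 + 55\right) \left(- \frac{\sqrt{6}}{3}\right) = 37 \left(- \frac{\sqrt{6}}{3}\right) = - \frac{37 \sqrt{6}}{3}$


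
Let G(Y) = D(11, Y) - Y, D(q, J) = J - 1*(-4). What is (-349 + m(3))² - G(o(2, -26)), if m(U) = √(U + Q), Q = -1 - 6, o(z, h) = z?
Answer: 121793 - 1396*I ≈ 1.2179e+5 - 1396.0*I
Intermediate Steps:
Q = -7
m(U) = √(-7 + U) (m(U) = √(U - 7) = √(-7 + U))
D(q, J) = 4 + J (D(q, J) = J + 4 = 4 + J)
G(Y) = 4 (G(Y) = (4 + Y) - Y = 4)
(-349 + m(3))² - G(o(2, -26)) = (-349 + √(-7 + 3))² - 1*4 = (-349 + √(-4))² - 4 = (-349 + 2*I)² - 4 = -4 + (-349 + 2*I)²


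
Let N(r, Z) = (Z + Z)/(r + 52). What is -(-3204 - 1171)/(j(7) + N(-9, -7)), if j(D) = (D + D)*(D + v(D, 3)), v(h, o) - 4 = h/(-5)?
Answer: 134375/4118 ≈ 32.631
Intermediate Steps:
N(r, Z) = 2*Z/(52 + r) (N(r, Z) = (2*Z)/(52 + r) = 2*Z/(52 + r))
v(h, o) = 4 - h/5 (v(h, o) = 4 + h/(-5) = 4 + h*(-1/5) = 4 - h/5)
j(D) = 2*D*(4 + 4*D/5) (j(D) = (D + D)*(D + (4 - D/5)) = (2*D)*(4 + 4*D/5) = 2*D*(4 + 4*D/5))
-(-3204 - 1171)/(j(7) + N(-9, -7)) = -(-3204 - 1171)/((8/5)*7*(5 + 7) + 2*(-7)/(52 - 9)) = -(-4375)/((8/5)*7*12 + 2*(-7)/43) = -(-4375)/(672/5 + 2*(-7)*(1/43)) = -(-4375)/(672/5 - 14/43) = -(-4375)/28826/215 = -(-4375)*215/28826 = -1*(-134375/4118) = 134375/4118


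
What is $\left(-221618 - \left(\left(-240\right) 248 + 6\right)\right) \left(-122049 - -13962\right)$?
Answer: $17521335048$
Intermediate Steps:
$\left(-221618 - \left(\left(-240\right) 248 + 6\right)\right) \left(-122049 - -13962\right) = \left(-221618 - \left(-59520 + 6\right)\right) \left(-122049 + 13962\right) = \left(-221618 - -59514\right) \left(-108087\right) = \left(-221618 + 59514\right) \left(-108087\right) = \left(-162104\right) \left(-108087\right) = 17521335048$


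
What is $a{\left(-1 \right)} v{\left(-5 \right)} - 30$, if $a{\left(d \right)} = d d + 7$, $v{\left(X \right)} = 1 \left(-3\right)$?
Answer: $-54$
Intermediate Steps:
$v{\left(X \right)} = -3$
$a{\left(d \right)} = 7 + d^{2}$ ($a{\left(d \right)} = d^{2} + 7 = 7 + d^{2}$)
$a{\left(-1 \right)} v{\left(-5 \right)} - 30 = \left(7 + \left(-1\right)^{2}\right) \left(-3\right) - 30 = \left(7 + 1\right) \left(-3\right) - 30 = 8 \left(-3\right) - 30 = -24 - 30 = -54$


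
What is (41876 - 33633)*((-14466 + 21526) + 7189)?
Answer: 117454507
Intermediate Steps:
(41876 - 33633)*((-14466 + 21526) + 7189) = 8243*(7060 + 7189) = 8243*14249 = 117454507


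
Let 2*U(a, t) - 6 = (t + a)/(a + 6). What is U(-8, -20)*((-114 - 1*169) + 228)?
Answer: -550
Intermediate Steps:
U(a, t) = 3 + (a + t)/(2*(6 + a)) (U(a, t) = 3 + ((t + a)/(a + 6))/2 = 3 + ((a + t)/(6 + a))/2 = 3 + (a + t)/(2*(6 + a)))
U(-8, -20)*((-114 - 1*169) + 228) = ((36 - 20 + 7*(-8))/(2*(6 - 8)))*((-114 - 1*169) + 228) = ((½)*(36 - 20 - 56)/(-2))*((-114 - 169) + 228) = ((½)*(-½)*(-40))*(-283 + 228) = 10*(-55) = -550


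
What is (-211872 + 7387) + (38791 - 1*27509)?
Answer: -193203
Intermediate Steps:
(-211872 + 7387) + (38791 - 1*27509) = -204485 + (38791 - 27509) = -204485 + 11282 = -193203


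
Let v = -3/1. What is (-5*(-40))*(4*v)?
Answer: -2400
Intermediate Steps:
v = -3 (v = -3*1 = -3)
(-5*(-40))*(4*v) = (-5*(-40))*(4*(-3)) = 200*(-12) = -2400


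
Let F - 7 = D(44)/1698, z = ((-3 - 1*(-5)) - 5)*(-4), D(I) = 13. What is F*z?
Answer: 23798/283 ≈ 84.092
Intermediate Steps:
z = 12 (z = ((-3 + 5) - 5)*(-4) = (2 - 5)*(-4) = -3*(-4) = 12)
F = 11899/1698 (F = 7 + 13/1698 = 11899/1698 ≈ 7.0077)
F*z = (11899/1698)*12 = 23798/283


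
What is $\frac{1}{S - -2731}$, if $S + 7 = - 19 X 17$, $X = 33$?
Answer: $- \frac{1}{7935} \approx -0.00012602$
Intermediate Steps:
$S = -10666$ ($S = -7 + \left(-19\right) 33 \cdot 17 = -7 - 10659 = -10666$)
$\frac{1}{S - -2731} = \frac{1}{-10666 - -2731} = \frac{1}{-10666 + \left(-125 + 2856\right)} = \frac{1}{-10666 + 2731} = \frac{1}{-7935} = - \frac{1}{7935}$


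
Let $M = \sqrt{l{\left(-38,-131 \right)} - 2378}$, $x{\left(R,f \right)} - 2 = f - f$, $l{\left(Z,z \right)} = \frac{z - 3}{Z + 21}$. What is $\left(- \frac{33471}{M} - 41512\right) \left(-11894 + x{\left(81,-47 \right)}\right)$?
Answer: $493660704 - \frac{199018566 i \sqrt{171241}}{10073} \approx 4.9366 \cdot 10^{8} - 8.176 \cdot 10^{6} i$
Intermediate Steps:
$l{\left(Z,z \right)} = \frac{-3 + z}{21 + Z}$
$x{\left(R,f \right)} = 2$ ($x{\left(R,f \right)} = 2 + \left(f - f\right) = 2 + 0 = 2$)
$M = \frac{2 i \sqrt{171241}}{17}$ ($M = \sqrt{\frac{-3 - 131}{21 - 38} - 2378} = \sqrt{\frac{1}{-17} \left(-134\right) - 2378} = \sqrt{\left(- \frac{1}{17}\right) \left(-134\right) - 2378} = \sqrt{\frac{134}{17} - 2378} = \sqrt{- \frac{40292}{17}} = \frac{2 i \sqrt{171241}}{17} \approx 48.684 i$)
$\left(- \frac{33471}{M} - 41512\right) \left(-11894 + x{\left(81,-47 \right)}\right) = \left(- \frac{33471}{\frac{2}{17} i \sqrt{171241}} - 41512\right) \left(-11894 + 2\right) = \left(- 33471 \left(- \frac{i \sqrt{171241}}{20146}\right) - 41512\right) \left(-11892\right) = \left(\frac{33471 i \sqrt{171241}}{20146} - 41512\right) \left(-11892\right) = \left(-41512 + \frac{33471 i \sqrt{171241}}{20146}\right) \left(-11892\right) = 493660704 - \frac{199018566 i \sqrt{171241}}{10073}$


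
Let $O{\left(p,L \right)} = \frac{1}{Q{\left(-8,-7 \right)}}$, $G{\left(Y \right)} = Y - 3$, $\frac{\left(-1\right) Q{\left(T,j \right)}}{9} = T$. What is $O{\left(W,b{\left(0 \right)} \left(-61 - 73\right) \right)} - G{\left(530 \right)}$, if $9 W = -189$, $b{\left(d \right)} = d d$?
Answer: $- \frac{37943}{72} \approx -526.99$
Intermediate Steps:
$Q{\left(T,j \right)} = - 9 T$
$b{\left(d \right)} = d^{2}$
$W = -21$ ($W = \frac{1}{9} \left(-189\right) = -21$)
$G{\left(Y \right)} = -3 + Y$
$O{\left(p,L \right)} = \frac{1}{72}$ ($O{\left(p,L \right)} = \frac{1}{\left(-9\right) \left(-8\right)} = \frac{1}{72}$)
$O{\left(W,b{\left(0 \right)} \left(-61 - 73\right) \right)} - G{\left(530 \right)} = \frac{1}{72} - \left(-3 + 530\right) = \frac{1}{72} - 527 = - \frac{37943}{72}$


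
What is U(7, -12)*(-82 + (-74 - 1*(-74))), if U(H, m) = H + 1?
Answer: -656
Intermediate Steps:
U(H, m) = 1 + H
U(7, -12)*(-82 + (-74 - 1*(-74))) = (1 + 7)*(-82 + (-74 - 1*(-74))) = 8*(-82 + (-74 + 74)) = 8*(-82 + 0) = 8*(-82) = -656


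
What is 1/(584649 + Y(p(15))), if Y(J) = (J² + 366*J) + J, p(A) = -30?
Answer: 1/574539 ≈ 1.7405e-6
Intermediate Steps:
Y(J) = J² + 367*J
1/(584649 + Y(p(15))) = 1/(584649 - 30*(367 - 30)) = 1/(584649 - 30*337) = 1/(584649 - 10110) = 1/574539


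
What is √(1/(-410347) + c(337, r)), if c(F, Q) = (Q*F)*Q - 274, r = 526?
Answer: √16337261126765495/13237 ≈ 9656.1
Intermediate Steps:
c(F, Q) = -274 + F*Q² (c(F, Q) = (F*Q)*Q - 274 = F*Q² - 274 = -274 + F*Q²)
√(1/(-410347) + c(337, r)) = √(1/(-410347) + (-274 + 337*526²)) = √(-1/410347 + (-274 + 337*276676)) = √(-1/410347 + (-274 + 93239812)) = √(-1/410347 + 93239538) = √(38260564699685/410347) = √16337261126765495/13237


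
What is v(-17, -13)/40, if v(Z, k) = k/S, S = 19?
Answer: -13/760 ≈ -0.017105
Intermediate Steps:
v(Z, k) = k/19
v(-17, -13)/40 = ((1/19)*(-13))/40 = -13/19*1/40 = -13/760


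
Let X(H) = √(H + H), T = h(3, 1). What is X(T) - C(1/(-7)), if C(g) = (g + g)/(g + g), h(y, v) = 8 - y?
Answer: -1 + √10 ≈ 2.1623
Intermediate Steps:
T = 5 (T = 8 - 1*3 = 8 - 3 = 5)
X(H) = √2*√H (X(H) = √(2*H) = √2*√H)
C(g) = 1 (C(g) = (2*g)/((2*g)) = (2*g)*(1/(2*g)) = 1)
X(T) - C(1/(-7)) = √2*√5 - 1*1 = √10 - 1 = -1 + √10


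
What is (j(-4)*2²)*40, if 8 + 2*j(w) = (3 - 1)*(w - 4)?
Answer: -1920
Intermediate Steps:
j(w) = -8 + w (j(w) = -4 + ((3 - 1)*(w - 4))/2 = -4 + (2*(-4 + w))/2 = -4 + (-8 + 2*w)/2 = -4 + (-4 + w) = -8 + w)
(j(-4)*2²)*40 = ((-8 - 4)*2²)*40 = -12*4*40 = -48*40 = -1920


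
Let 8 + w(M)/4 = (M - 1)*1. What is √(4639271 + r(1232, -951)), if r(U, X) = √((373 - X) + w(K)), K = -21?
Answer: √(4639271 + 2*√301) ≈ 2153.9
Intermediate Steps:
w(M) = -36 + 4*M (w(M) = -32 + 4*((M - 1)*1) = -32 + 4*((-1 + M)*1) = -32 + 4*(-1 + M) = -32 + (-4 + 4*M) = -36 + 4*M)
r(U, X) = √(253 - X) (r(U, X) = √((373 - X) + (-36 + 4*(-21))) = √((373 - X) + (-36 - 84)) = √((373 - X) - 120) = √(253 - X))
√(4639271 + r(1232, -951)) = √(4639271 + √(253 - 1*(-951))) = √(4639271 + √(253 + 951)) = √(4639271 + √1204) = √(4639271 + 2*√301)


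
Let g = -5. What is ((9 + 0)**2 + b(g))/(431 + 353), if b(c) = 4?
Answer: 85/784 ≈ 0.10842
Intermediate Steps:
((9 + 0)**2 + b(g))/(431 + 353) = ((9 + 0)**2 + 4)/(431 + 353) = (9**2 + 4)/784 = (81 + 4)*(1/784) = 85*(1/784) = 85/784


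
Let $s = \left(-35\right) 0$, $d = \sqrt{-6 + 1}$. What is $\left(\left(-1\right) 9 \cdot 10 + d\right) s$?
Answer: $0$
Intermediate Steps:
$d = i \sqrt{5}$ ($d = \sqrt{-5} = i \sqrt{5} \approx 2.2361 i$)
$s = 0$
$\left(\left(-1\right) 9 \cdot 10 + d\right) s = \left(\left(-1\right) 9 \cdot 10 + i \sqrt{5}\right) 0 = \left(\left(-9\right) 10 + i \sqrt{5}\right) 0 = \left(-90 + i \sqrt{5}\right) 0 = 0$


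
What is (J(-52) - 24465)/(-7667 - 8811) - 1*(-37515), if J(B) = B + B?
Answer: 618196739/16478 ≈ 37517.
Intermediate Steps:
J(B) = 2*B
(J(-52) - 24465)/(-7667 - 8811) - 1*(-37515) = (2*(-52) - 24465)/(-7667 - 8811) - 1*(-37515) = (-104 - 24465)/(-16478) + 37515 = -24569*(-1/16478) + 37515 = 24569/16478 + 37515 = 618196739/16478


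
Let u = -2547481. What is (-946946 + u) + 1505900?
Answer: -1988527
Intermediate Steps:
(-946946 + u) + 1505900 = (-946946 - 2547481) + 1505900 = -3494427 + 1505900 = -1988527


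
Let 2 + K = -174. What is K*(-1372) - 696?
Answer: 240776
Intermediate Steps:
K = -176 (K = -2 - 174 = -176)
K*(-1372) - 696 = -176*(-1372) - 696 = 241472 - 696 = 240776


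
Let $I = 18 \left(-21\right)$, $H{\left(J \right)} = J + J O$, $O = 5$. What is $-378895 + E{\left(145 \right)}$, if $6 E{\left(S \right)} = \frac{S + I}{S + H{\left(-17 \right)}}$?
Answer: $- \frac{97755143}{258} \approx -3.789 \cdot 10^{5}$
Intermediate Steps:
$H{\left(J \right)} = 6 J$ ($H{\left(J \right)} = J + J 5 = J + 5 J = 6 J$)
$I = -378$
$E{\left(S \right)} = \frac{-378 + S}{6 \left(-102 + S\right)}$ ($E{\left(S \right)} = \frac{\left(S - 378\right) \frac{1}{S + 6 \left(-17\right)}}{6} = \frac{\left(-378 + S\right) \frac{1}{S - 102}}{6} = \frac{\left(-378 + S\right) \frac{1}{-102 + S}}{6} = \frac{\frac{1}{-102 + S} \left(-378 + S\right)}{6} = \frac{-378 + S}{6 \left(-102 + S\right)}$)
$-378895 + E{\left(145 \right)} = -378895 + \frac{-378 + 145}{6 \left(-102 + 145\right)} = -378895 + \frac{1}{6} \cdot \frac{1}{43} \left(-233\right) = -378895 - \frac{233}{258} = - \frac{97755143}{258}$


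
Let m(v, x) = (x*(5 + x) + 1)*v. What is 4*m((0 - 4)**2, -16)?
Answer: 11328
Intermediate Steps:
m(v, x) = v*(1 + x*(5 + x)) (m(v, x) = (1 + x*(5 + x))*v = v*(1 + x*(5 + x)))
4*m((0 - 4)**2, -16) = 4*((0 - 4)**2*(1 + (-16)**2 + 5*(-16))) = 4*((-4)**2*(1 + 256 - 80)) = 4*(16*177) = 4*2832 = 11328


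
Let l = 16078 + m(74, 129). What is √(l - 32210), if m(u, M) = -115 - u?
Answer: I*√16321 ≈ 127.75*I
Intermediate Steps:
l = 15889 (l = 16078 + (-115 - 1*74) = 16078 + (-115 - 74) = 16078 - 189 = 15889)
√(l - 32210) = √(15889 - 32210) = √(-16321) = I*√16321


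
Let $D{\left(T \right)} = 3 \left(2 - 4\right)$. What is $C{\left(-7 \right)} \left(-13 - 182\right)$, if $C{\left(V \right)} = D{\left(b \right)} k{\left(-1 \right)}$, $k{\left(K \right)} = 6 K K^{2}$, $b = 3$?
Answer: $-7020$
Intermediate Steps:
$k{\left(K \right)} = 6 K^{3}$
$D{\left(T \right)} = -6$ ($D{\left(T \right)} = 3 \left(-2\right) = -6$)
$C{\left(V \right)} = 36$ ($C{\left(V \right)} = - 6 \cdot 6 \left(-1\right)^{3} = - 6 \cdot 6 \left(-1\right) = \left(-6\right) \left(-6\right) = 36$)
$C{\left(-7 \right)} \left(-13 - 182\right) = 36 \left(-13 - 182\right) = 36 \left(-195\right) = -7020$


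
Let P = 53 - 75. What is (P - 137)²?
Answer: 25281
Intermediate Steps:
P = -22
(P - 137)² = (-22 - 137)² = (-159)² = 25281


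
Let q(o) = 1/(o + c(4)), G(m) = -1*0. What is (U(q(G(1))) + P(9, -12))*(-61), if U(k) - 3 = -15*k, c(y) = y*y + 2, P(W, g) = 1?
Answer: -1159/6 ≈ -193.17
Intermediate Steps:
c(y) = 2 + y² (c(y) = y² + 2 = 2 + y²)
G(m) = 0
q(o) = 1/(18 + o) (q(o) = 1/(o + (2 + 4²)) = 1/(o + (2 + 16)) = 1/(o + 18) = 1/(18 + o))
U(k) = 3 - 15*k
(U(q(G(1))) + P(9, -12))*(-61) = ((3 - 15/(18 + 0)) + 1)*(-61) = ((3 - 15/18) + 1)*(-61) = ((3 - 15*1/18) + 1)*(-61) = ((3 - ⅚) + 1)*(-61) = (13/6 + 1)*(-61) = (19/6)*(-61) = -1159/6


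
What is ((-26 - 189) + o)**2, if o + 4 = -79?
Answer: 88804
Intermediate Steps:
o = -83 (o = -4 - 79 = -83)
((-26 - 189) + o)**2 = ((-26 - 189) - 83)**2 = (-215 - 83)**2 = (-298)**2 = 88804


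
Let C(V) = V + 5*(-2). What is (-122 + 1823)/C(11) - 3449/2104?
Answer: 3575455/2104 ≈ 1699.4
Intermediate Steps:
C(V) = -10 + V (C(V) = V - 10 = -10 + V)
(-122 + 1823)/C(11) - 3449/2104 = (-122 + 1823)/(-10 + 11) - 3449/2104 = 1701/1 - 3449*1/2104 = 1701*1 - 3449/2104 = 1701 - 3449/2104 = 3575455/2104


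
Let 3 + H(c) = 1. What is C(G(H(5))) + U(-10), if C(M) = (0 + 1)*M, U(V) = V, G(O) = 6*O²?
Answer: 14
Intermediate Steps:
H(c) = -2 (H(c) = -3 + 1 = -2)
C(M) = M (C(M) = 1*M = M)
C(G(H(5))) + U(-10) = 6*(-2)² - 10 = 6*4 - 10 = 24 - 10 = 14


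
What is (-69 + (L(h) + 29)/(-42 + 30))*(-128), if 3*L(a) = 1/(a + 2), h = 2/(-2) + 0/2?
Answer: 82304/9 ≈ 9144.9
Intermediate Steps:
h = -1 (h = 2*(-½) + 0*(½) = -1 + 0 = -1)
L(a) = 1/(3*(2 + a)) (L(a) = 1/(3*(a + 2)) = 1/(3*(2 + a)))
(-69 + (L(h) + 29)/(-42 + 30))*(-128) = (-69 + (1/(3*(2 - 1)) + 29)/(-42 + 30))*(-128) = (-69 + ((⅓)/1 + 29)/(-12))*(-128) = (-69 + ((⅓)*1 + 29)*(-1/12))*(-128) = (-69 + (⅓ + 29)*(-1/12))*(-128) = (-69 + (88/3)*(-1/12))*(-128) = (-69 - 22/9)*(-128) = -643/9*(-128) = 82304/9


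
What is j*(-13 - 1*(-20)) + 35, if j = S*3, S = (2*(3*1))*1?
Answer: 161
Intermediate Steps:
S = 6 (S = (2*3)*1 = 6*1 = 6)
j = 18 (j = 6*3 = 18)
j*(-13 - 1*(-20)) + 35 = 18*(-13 - 1*(-20)) + 35 = 18*(-13 + 20) + 35 = 18*7 + 35 = 126 + 35 = 161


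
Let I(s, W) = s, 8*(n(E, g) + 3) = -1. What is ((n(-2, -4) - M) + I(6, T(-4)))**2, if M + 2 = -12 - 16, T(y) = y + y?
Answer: 69169/64 ≈ 1080.8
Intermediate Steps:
n(E, g) = -25/8 (n(E, g) = -3 + (1/8)*(-1) = -3 - 1/8 = -25/8)
T(y) = 2*y
M = -30 (M = -2 + (-12 - 16) = -2 - 28 = -30)
((n(-2, -4) - M) + I(6, T(-4)))**2 = ((-25/8 - 1*(-30)) + 6)**2 = ((-25/8 + 30) + 6)**2 = (215/8 + 6)**2 = (263/8)**2 = 69169/64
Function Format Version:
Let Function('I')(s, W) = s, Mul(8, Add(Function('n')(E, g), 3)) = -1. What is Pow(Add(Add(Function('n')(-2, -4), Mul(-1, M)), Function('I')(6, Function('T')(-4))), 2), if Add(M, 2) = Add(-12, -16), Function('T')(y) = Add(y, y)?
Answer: Rational(69169, 64) ≈ 1080.8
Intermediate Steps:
Function('n')(E, g) = Rational(-25, 8) (Function('n')(E, g) = Add(-3, Mul(Rational(1, 8), -1)) = Add(-3, Rational(-1, 8)) = Rational(-25, 8))
Function('T')(y) = Mul(2, y)
M = -30 (M = Add(-2, Add(-12, -16)) = Add(-2, -28) = -30)
Pow(Add(Add(Function('n')(-2, -4), Mul(-1, M)), Function('I')(6, Function('T')(-4))), 2) = Pow(Add(Add(Rational(-25, 8), Mul(-1, -30)), 6), 2) = Pow(Add(Add(Rational(-25, 8), 30), 6), 2) = Pow(Add(Rational(215, 8), 6), 2) = Pow(Rational(263, 8), 2) = Rational(69169, 64)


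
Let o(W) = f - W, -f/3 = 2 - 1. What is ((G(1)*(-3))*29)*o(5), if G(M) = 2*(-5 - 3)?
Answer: -11136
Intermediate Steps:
f = -3 (f = -3*(2 - 1) = -3*1 = -3)
G(M) = -16 (G(M) = 2*(-8) = -16)
o(W) = -3 - W
((G(1)*(-3))*29)*o(5) = (-16*(-3)*29)*(-3 - 1*5) = (48*29)*(-3 - 5) = 1392*(-8) = -11136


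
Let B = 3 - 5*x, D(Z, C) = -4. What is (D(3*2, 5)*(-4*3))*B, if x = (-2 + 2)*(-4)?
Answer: 144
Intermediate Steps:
x = 0 (x = 0*(-4) = 0)
B = 3 (B = 3 - 5*0 = 3 + 0 = 3)
(D(3*2, 5)*(-4*3))*B = -(-16)*3*3 = -4*(-12)*3 = 48*3 = 144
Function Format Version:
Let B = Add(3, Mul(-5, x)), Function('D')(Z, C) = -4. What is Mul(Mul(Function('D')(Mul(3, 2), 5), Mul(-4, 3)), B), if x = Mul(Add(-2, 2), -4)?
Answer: 144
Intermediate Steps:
x = 0 (x = Mul(0, -4) = 0)
B = 3 (B = Add(3, Mul(-5, 0)) = Add(3, 0) = 3)
Mul(Mul(Function('D')(Mul(3, 2), 5), Mul(-4, 3)), B) = Mul(Mul(-4, Mul(-4, 3)), 3) = Mul(Mul(-4, -12), 3) = Mul(48, 3) = 144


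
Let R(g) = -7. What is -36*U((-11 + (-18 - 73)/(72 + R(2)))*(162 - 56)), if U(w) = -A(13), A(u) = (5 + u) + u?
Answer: 1116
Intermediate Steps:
A(u) = 5 + 2*u
U(w) = -31 (U(w) = -(5 + 2*13) = -(5 + 26) = -1*31 = -31)
-36*U((-11 + (-18 - 73)/(72 + R(2)))*(162 - 56)) = -36*(-31) = 1116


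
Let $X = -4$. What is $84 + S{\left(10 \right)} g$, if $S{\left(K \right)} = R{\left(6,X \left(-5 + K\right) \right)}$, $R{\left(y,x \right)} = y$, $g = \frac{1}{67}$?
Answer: $\frac{5634}{67} \approx 84.09$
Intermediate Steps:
$g = \frac{1}{67} \approx 0.014925$
$S{\left(K \right)} = 6$
$84 + S{\left(10 \right)} g = 84 + 6 \cdot \frac{1}{67} = 84 + \frac{6}{67} = \frac{5634}{67}$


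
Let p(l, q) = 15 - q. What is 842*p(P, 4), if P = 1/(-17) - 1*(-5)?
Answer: 9262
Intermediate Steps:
P = 84/17 (P = -1/17 + 5 = 84/17 ≈ 4.9412)
842*p(P, 4) = 842*(15 - 1*4) = 842*(15 - 4) = 842*11 = 9262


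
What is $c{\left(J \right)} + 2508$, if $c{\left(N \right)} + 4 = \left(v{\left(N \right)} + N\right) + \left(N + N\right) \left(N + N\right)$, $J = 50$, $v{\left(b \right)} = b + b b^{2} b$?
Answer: $6262604$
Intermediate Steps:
$v{\left(b \right)} = b + b^{4}$ ($v{\left(b \right)} = b + b^{3} b = b + b^{4}$)
$c{\left(N \right)} = -4 + N^{4} + 2 N + 4 N^{2}$ ($c{\left(N \right)} = -4 + \left(\left(\left(N + N^{4}\right) + N\right) + \left(N + N\right) \left(N + N\right)\right) = -4 + \left(\left(N^{4} + 2 N\right) + 2 N 2 N\right) = -4 + \left(\left(N^{4} + 2 N\right) + 4 N^{2}\right) = -4 + \left(N^{4} + 2 N + 4 N^{2}\right) = -4 + N^{4} + 2 N + 4 N^{2}$)
$c{\left(J \right)} + 2508 = \left(-4 + 50^{4} + 2 \cdot 50 + 4 \cdot 50^{2}\right) + 2508 = \left(-4 + 6250000 + 100 + 4 \cdot 2500\right) + 2508 = \left(-4 + 6250000 + 100 + 10000\right) + 2508 = 6260096 + 2508 = 6262604$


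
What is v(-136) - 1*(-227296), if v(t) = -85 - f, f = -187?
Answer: 227398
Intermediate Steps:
v(t) = 102 (v(t) = -85 - 1*(-187) = -85 + 187 = 102)
v(-136) - 1*(-227296) = 102 - 1*(-227296) = 102 + 227296 = 227398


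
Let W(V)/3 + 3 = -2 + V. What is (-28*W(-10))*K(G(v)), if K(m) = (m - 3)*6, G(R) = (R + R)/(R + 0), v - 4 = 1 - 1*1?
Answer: -7560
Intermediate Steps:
W(V) = -15 + 3*V (W(V) = -9 + 3*(-2 + V) = -9 + (-6 + 3*V) = -15 + 3*V)
v = 4 (v = 4 + (1 - 1*1) = 4 + (1 - 1) = 4 + 0 = 4)
G(R) = 2 (G(R) = (2*R)/R = 2)
K(m) = -18 + 6*m (K(m) = (-3 + m)*6 = -18 + 6*m)
(-28*W(-10))*K(G(v)) = (-28*(-15 + 3*(-10)))*(-18 + 6*2) = (-28*(-15 - 30))*(-18 + 12) = -28*(-45)*(-6) = 1260*(-6) = -7560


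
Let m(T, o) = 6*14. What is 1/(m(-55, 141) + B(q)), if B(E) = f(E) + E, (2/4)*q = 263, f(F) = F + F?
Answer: 1/1662 ≈ 0.00060168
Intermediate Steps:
f(F) = 2*F
m(T, o) = 84
q = 526 (q = 2*263 = 526)
B(E) = 3*E (B(E) = 2*E + E = 3*E)
1/(m(-55, 141) + B(q)) = 1/(84 + 3*526) = 1/(84 + 1578) = 1/1662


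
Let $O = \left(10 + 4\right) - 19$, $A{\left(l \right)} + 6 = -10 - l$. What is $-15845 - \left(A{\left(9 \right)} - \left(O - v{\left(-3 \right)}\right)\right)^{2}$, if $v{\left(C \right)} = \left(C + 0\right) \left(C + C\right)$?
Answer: $-15849$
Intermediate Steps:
$A{\left(l \right)} = -16 - l$ ($A{\left(l \right)} = -6 - \left(10 + l\right) = -16 - l$)
$v{\left(C \right)} = 2 C^{2}$ ($v{\left(C \right)} = C 2 C = 2 C^{2}$)
$O = -5$ ($O = 14 - 19 = -5$)
$-15845 - \left(A{\left(9 \right)} - \left(O - v{\left(-3 \right)}\right)\right)^{2} = -15845 - \left(\left(-16 - 9\right) + \left(2 \left(-3\right)^{2} - -5\right)\right)^{2} = -15845 - \left(\left(-16 - 9\right) + \left(2 \cdot 9 + 5\right)\right)^{2} = -15845 - \left(-25 + \left(18 + 5\right)\right)^{2} = -15845 - \left(-25 + 23\right)^{2} = -15845 - \left(-2\right)^{2} = -15845 - 4 = -15849$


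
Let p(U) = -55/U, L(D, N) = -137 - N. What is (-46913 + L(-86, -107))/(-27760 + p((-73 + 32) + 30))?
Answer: 3611/2135 ≈ 1.6913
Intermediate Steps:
(-46913 + L(-86, -107))/(-27760 + p((-73 + 32) + 30)) = (-46913 + (-137 - 1*(-107)))/(-27760 - 55/((-73 + 32) + 30)) = (-46913 + (-137 + 107))/(-27760 - 55/(-41 + 30)) = (-46913 - 30)/(-27760 - 55/(-11)) = -46943/(-27760 - 55*(-1/11)) = -46943/(-27760 + 5) = -46943/(-27755) = -46943*(-1/27755) = 3611/2135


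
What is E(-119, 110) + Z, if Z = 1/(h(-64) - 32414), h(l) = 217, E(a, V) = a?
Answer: -3831444/32197 ≈ -119.00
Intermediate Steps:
Z = -1/32197 (Z = 1/(217 - 32414) = 1/(-32197) = -1/32197 ≈ -3.1059e-5)
E(-119, 110) + Z = -119 - 1/32197 = -3831444/32197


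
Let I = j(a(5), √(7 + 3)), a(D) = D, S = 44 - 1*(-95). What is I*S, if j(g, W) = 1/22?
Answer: 139/22 ≈ 6.3182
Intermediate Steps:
S = 139 (S = 44 + 95 = 139)
j(g, W) = 1/22
I = 1/22 ≈ 0.045455
I*S = (1/22)*139 = 139/22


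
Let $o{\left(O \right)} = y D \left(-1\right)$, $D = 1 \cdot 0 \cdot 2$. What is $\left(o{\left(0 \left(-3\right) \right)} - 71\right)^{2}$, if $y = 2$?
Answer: $5041$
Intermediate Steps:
$D = 0$ ($D = 0 \cdot 2 = 0$)
$o{\left(O \right)} = 0$ ($o{\left(O \right)} = 2 \cdot 0 \left(-1\right) = 0 \left(-1\right) = 0$)
$\left(o{\left(0 \left(-3\right) \right)} - 71\right)^{2} = \left(0 - 71\right)^{2} = \left(-71\right)^{2} = 5041$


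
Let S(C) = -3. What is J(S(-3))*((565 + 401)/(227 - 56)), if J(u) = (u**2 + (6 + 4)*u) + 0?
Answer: -2254/19 ≈ -118.63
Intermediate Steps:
J(u) = u**2 + 10*u (J(u) = (u**2 + 10*u) + 0 = u**2 + 10*u)
J(S(-3))*((565 + 401)/(227 - 56)) = (-3*(10 - 3))*((565 + 401)/(227 - 56)) = (-3*7)*(966/171) = -20286/171 = -21*322/57 = -2254/19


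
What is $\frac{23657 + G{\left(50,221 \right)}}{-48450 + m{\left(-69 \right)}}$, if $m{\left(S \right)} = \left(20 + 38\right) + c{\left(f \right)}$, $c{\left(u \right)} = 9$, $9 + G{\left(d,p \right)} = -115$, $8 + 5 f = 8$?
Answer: $- \frac{23533}{48383} \approx -0.48639$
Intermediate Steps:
$f = 0$ ($f = - \frac{8}{5} + \frac{1}{5} \cdot 8 = - \frac{8}{5} + \frac{8}{5} = 0$)
$G{\left(d,p \right)} = -124$ ($G{\left(d,p \right)} = -9 - 115 = -124$)
$m{\left(S \right)} = 67$ ($m{\left(S \right)} = \left(20 + 38\right) + 9 = 58 + 9 = 67$)
$\frac{23657 + G{\left(50,221 \right)}}{-48450 + m{\left(-69 \right)}} = \frac{23657 - 124}{-48450 + 67} = \frac{23533}{-48383} = 23533 \left(- \frac{1}{48383}\right) = - \frac{23533}{48383}$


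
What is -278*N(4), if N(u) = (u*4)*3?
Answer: -13344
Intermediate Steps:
N(u) = 12*u (N(u) = (4*u)*3 = 12*u)
-278*N(4) = -3336*4 = -278*48 = -13344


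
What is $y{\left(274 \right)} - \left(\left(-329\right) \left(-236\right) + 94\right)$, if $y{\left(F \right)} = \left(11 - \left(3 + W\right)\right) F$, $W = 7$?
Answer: $-77464$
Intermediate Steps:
$y{\left(F \right)} = F$ ($y{\left(F \right)} = \left(11 - 10\right) F = 1 F = F$)
$y{\left(274 \right)} - \left(\left(-329\right) \left(-236\right) + 94\right) = 274 - \left(\left(-329\right) \left(-236\right) + 94\right) = 274 - \left(77644 + 94\right) = 274 - 77738 = -77464$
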